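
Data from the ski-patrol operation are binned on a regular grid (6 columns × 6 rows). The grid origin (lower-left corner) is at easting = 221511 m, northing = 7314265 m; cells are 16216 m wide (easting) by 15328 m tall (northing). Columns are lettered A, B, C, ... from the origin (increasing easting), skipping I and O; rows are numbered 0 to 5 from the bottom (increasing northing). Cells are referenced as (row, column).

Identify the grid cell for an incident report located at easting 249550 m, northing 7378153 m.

(4, B)

Column index: ⌊(249550 − 221511) / 16216⌋ = ⌊1.729⌋ = 1 → column B
Row offset from origin: ⌊(7378153 − 7314265) / 15328⌋ = ⌊4.168⌋ = 4 → row 4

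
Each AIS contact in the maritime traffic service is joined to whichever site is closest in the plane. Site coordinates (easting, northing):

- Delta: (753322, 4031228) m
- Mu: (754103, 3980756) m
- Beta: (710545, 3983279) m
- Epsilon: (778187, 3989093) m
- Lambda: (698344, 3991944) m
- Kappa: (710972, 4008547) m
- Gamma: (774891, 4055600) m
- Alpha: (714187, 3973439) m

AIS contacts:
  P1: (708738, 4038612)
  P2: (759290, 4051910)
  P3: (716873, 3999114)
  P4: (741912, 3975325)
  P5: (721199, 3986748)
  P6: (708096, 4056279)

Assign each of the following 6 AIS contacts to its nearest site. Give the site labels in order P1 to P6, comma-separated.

Kappa, Gamma, Kappa, Mu, Beta, Kappa

P1 → Kappa (d²=908894981.00)
P2 → Gamma (d²=257007301.00)
P3 → Kappa (d²=123803290.00)
P4 → Mu (d²=178116242.00)
P5 → Beta (d²=125541677.00)
P6 → Kappa (d²=2286615200.00)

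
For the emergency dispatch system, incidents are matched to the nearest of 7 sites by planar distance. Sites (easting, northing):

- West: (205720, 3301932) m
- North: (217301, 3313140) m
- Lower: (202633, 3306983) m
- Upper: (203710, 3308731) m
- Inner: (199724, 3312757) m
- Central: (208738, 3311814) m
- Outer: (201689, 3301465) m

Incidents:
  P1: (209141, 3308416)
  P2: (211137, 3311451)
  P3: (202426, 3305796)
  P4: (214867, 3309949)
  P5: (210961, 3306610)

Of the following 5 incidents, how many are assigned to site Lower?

1

P1 → Central
P2 → Central
P3 → Lower
P4 → North
P5 → Central
1 of the 5 goes to Lower.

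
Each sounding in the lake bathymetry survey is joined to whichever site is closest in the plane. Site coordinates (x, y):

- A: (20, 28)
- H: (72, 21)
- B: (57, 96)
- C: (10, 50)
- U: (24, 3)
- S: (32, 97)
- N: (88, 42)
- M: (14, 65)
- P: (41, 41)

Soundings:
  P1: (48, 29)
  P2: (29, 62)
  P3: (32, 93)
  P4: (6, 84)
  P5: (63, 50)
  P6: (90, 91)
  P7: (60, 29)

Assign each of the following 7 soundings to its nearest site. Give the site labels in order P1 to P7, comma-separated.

P1 → P (d²=193.00)
P2 → M (d²=234.00)
P3 → S (d²=16.00)
P4 → M (d²=425.00)
P5 → P (d²=565.00)
P6 → B (d²=1114.00)
P7 → H (d²=208.00)

P, M, S, M, P, B, H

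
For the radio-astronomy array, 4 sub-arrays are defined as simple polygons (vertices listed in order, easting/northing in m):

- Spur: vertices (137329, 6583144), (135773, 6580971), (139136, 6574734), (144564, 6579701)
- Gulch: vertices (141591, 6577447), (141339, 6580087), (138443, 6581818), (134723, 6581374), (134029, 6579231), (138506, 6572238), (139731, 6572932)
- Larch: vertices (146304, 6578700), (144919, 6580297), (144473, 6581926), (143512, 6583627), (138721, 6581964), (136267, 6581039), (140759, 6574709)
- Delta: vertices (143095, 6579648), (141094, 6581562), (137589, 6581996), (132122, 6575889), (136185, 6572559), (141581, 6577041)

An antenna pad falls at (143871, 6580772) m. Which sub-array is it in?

Larch

Cast a ray rightward from (143871, 6580772). For each polygon, the edges (by vertex number in listed order) whose endpoints lie on opposite sides of northing = 6580772, where each meets that height, and whether that is right or left of the point:
Spur: 2–3 at easting≈135880.3 (left), 4–1 at easting≈142313.4 (left) → 0 crossings.
Gulch: 2–3 at easting≈140193.0 (left), 4–5 at easting≈134528.0 (left) → 0 crossings.
Larch: 2–3 at easting≈144789.0 (right), 6–7 at easting≈136456.5 (left) → 1 crossing.
Delta: 1–2 at easting≈141919.9 (left), 3–4 at easting≈136493.3 (left) → 0 crossings.
Only Larch has an odd count, so the point is inside Larch.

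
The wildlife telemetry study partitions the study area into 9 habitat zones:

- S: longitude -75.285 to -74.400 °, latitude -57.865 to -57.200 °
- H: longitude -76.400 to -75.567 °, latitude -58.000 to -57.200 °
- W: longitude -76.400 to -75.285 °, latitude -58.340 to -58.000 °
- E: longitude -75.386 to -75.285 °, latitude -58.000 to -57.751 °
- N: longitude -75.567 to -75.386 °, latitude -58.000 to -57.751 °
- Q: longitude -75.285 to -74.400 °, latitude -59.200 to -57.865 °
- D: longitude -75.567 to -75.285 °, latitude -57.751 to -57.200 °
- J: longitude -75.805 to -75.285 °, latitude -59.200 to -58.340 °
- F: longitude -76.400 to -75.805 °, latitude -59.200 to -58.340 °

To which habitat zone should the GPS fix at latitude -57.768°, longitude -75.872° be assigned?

The point has longitude = -75.872 and latitude = -57.768.
Only H satisfies -76.400 ≤ longitude ≤ -75.567 and -58.000 ≤ latitude ≤ -57.200.

H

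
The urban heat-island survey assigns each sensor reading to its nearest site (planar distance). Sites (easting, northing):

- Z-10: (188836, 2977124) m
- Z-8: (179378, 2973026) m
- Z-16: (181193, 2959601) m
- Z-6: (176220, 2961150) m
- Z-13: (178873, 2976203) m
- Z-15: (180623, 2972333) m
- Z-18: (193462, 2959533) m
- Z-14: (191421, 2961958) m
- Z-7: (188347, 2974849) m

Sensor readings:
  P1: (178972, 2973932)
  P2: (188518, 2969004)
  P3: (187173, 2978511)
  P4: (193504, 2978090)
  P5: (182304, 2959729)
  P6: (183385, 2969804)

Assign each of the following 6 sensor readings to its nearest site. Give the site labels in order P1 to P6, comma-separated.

Z-8, Z-7, Z-10, Z-10, Z-16, Z-15

P1 → Z-8 (d²=985672.00)
P2 → Z-7 (d²=34193266.00)
P3 → Z-10 (d²=4689338.00)
P4 → Z-10 (d²=22723380.00)
P5 → Z-16 (d²=1250705.00)
P6 → Z-15 (d²=14024485.00)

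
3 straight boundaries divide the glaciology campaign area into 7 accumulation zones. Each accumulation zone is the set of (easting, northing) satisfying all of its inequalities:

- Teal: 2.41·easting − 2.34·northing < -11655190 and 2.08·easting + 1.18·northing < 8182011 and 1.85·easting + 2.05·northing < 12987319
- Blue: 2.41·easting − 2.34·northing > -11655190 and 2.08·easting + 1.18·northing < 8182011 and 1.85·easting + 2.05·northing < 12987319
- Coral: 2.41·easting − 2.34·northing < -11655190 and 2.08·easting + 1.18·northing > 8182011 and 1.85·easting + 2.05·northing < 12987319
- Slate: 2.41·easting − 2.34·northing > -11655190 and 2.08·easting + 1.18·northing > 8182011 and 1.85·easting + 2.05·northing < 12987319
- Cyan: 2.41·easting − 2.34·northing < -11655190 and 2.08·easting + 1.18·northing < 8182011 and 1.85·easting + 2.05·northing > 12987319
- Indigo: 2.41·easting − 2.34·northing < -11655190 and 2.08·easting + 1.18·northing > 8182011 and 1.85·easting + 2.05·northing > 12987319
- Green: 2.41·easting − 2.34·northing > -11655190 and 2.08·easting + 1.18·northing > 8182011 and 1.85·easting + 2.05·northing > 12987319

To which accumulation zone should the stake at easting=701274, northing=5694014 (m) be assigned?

Blue

2.41·701274 − 2.34·5694014 = -11633922.420, which is > -11655190
2.08·701274 + 1.18·5694014 = 8177586.440, which is < 8182011
1.85·701274 + 2.05·5694014 = 12970085.600, which is < 12987319
This sign pattern matches Blue.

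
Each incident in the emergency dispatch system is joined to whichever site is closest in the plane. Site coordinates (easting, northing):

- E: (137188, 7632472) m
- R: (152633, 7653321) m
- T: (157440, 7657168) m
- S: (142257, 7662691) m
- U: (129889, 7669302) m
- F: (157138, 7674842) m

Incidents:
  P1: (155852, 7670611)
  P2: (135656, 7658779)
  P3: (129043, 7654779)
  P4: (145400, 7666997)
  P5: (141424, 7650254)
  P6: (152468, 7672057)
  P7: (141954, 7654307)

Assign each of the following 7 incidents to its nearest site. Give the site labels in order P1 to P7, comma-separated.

F, S, U, S, R, F, S

P1 → F (d²=19555157.00)
P2 → S (d²=58876945.00)
P3 → U (d²=211633245.00)
P4 → S (d²=28420085.00)
P5 → R (d²=135048170.00)
P6 → F (d²=29565125.00)
P7 → S (d²=70383265.00)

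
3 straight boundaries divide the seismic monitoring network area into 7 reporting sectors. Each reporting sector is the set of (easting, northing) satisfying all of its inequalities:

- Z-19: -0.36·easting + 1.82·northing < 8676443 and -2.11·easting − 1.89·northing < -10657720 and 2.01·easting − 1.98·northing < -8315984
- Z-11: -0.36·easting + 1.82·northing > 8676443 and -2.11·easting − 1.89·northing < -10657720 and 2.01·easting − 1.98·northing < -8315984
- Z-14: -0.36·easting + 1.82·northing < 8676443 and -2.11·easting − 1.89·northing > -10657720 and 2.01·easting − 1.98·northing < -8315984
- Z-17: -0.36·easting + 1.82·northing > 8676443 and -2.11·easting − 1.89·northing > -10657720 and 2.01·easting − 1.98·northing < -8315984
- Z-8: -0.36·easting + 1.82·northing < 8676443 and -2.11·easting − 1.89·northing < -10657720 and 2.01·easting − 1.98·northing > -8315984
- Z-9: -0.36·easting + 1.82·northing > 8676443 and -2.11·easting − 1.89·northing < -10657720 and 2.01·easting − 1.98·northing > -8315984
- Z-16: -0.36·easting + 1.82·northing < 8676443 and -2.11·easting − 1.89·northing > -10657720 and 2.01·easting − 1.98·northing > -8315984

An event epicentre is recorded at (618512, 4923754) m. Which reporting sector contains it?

-0.36·618512 + 1.82·4923754 = 8738567.960, which is > 8676443
-2.11·618512 − 1.89·4923754 = -10610955.380, which is > -10657720
2.01·618512 − 1.98·4923754 = -8505823.800, which is < -8315984
This sign pattern matches Z-17.

Z-17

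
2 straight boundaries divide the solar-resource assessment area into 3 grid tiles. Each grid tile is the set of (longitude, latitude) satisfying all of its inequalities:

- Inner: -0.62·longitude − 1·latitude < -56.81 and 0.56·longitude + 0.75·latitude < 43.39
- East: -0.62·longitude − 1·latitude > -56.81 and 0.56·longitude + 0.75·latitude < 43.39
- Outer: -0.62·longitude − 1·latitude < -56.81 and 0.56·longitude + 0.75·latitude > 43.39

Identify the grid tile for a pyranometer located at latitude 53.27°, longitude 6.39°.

Outer

-0.62·6.39 − 1·53.27 = -57.232, which is < -56.81
0.56·6.39 + 0.75·53.27 = 43.531, which is > 43.39
This sign pattern matches Outer.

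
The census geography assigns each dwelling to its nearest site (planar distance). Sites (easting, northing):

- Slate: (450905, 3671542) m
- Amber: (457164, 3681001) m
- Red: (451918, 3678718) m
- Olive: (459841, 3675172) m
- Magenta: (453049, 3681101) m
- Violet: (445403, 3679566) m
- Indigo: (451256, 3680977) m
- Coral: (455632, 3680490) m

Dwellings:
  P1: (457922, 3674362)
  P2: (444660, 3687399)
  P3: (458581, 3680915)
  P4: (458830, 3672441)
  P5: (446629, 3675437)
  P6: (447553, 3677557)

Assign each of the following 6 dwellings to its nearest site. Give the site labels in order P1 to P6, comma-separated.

Olive, Violet, Amber, Olive, Violet, Violet

P1 → Olive (d²=4338661.00)
P2 → Violet (d²=61907938.00)
P3 → Amber (d²=2015285.00)
P4 → Olive (d²=8480482.00)
P5 → Violet (d²=18551717.00)
P6 → Violet (d²=8658581.00)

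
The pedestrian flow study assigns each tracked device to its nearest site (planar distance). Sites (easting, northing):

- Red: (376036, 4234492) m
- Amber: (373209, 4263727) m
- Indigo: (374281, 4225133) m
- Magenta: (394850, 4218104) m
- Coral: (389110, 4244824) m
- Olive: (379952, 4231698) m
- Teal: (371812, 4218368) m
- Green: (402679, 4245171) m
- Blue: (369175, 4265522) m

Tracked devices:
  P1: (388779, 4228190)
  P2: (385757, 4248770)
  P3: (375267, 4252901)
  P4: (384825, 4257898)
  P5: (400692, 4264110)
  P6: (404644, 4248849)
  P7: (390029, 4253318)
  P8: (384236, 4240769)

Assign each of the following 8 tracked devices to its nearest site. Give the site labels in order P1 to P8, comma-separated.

Olive, Coral, Amber, Amber, Green, Green, Coral, Coral

P1 → Olive (d²=90221993.00)
P2 → Coral (d²=26813525.00)
P3 → Amber (d²=121437640.00)
P4 → Amber (d²=168908697.00)
P5 → Green (d²=362633890.00)
P6 → Green (d²=17388909.00)
P7 → Coral (d²=72992597.00)
P8 → Coral (d²=40198901.00)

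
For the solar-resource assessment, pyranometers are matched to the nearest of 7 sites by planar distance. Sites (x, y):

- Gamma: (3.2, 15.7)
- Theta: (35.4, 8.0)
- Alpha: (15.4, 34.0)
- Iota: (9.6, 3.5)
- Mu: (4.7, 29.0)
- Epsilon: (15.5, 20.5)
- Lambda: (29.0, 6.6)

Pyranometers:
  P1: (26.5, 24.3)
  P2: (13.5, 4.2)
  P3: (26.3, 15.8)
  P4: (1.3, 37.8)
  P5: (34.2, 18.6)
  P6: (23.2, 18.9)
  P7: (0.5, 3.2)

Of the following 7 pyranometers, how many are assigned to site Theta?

1

P1 → Epsilon
P2 → Iota
P3 → Lambda
P4 → Mu
P5 → Theta
P6 → Epsilon
P7 → Iota
1 of the 7 goes to Theta.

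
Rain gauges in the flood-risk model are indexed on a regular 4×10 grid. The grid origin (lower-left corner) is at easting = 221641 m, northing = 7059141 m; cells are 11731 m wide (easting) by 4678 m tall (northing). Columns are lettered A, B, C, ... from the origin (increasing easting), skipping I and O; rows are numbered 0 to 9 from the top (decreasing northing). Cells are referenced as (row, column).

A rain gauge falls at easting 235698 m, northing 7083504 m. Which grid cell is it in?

Column index: ⌊(235698 − 221641) / 11731⌋ = ⌊1.198⌋ = 1 → column B
Row offset from origin: ⌊(7083504 − 7059141) / 4678⌋ = ⌊5.208⌋ = 5 → row 4 (counted from top)

(4, B)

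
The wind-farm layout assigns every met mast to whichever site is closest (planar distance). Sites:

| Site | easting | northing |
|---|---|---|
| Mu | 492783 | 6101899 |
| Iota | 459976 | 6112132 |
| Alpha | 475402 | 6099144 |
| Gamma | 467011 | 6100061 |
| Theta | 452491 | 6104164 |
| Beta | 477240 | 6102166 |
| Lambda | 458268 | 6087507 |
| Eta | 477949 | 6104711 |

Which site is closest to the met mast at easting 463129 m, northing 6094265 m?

Squared distances to each site:
Mu: 937637672.000; Iota: 329171098.000; Alpha: 174431170.000; Gamma: 48663540.000; Theta: 211157245.000; Beta: 261546122.000; Lambda: 69299885.000; Eta: 328751316.000.
Minimum at Gamma.

Gamma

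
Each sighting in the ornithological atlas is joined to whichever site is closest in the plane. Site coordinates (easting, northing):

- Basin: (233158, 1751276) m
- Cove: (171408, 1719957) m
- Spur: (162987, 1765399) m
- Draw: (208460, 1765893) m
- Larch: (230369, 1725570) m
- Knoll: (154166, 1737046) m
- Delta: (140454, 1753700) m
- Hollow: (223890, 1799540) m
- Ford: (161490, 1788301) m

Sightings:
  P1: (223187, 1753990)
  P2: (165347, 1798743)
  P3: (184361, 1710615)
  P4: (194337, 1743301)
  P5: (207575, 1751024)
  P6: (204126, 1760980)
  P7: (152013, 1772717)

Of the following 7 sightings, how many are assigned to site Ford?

P1 → Basin
P2 → Ford
P3 → Cove
P4 → Draw
P5 → Draw
P6 → Draw
P7 → Spur
1 of the 7 goes to Ford.

1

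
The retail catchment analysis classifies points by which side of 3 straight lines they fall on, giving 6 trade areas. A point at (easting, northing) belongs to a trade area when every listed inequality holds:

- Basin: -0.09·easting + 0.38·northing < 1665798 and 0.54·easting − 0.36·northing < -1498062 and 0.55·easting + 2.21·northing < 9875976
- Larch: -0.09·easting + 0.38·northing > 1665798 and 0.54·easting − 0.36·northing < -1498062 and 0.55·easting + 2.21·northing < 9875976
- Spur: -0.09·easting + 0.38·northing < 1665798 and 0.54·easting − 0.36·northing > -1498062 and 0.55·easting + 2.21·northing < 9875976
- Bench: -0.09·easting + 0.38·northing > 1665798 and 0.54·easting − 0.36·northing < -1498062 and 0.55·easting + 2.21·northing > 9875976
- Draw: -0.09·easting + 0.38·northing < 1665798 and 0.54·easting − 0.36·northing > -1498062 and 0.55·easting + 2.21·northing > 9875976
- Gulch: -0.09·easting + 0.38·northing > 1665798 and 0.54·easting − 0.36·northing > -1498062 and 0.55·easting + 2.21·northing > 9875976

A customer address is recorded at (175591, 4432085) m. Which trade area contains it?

Bench

-0.09·175591 + 0.38·4432085 = 1668389.110, which is > 1665798
0.54·175591 − 0.36·4432085 = -1500731.460, which is < -1498062
0.55·175591 + 2.21·4432085 = 9891482.900, which is > 9875976
This sign pattern matches Bench.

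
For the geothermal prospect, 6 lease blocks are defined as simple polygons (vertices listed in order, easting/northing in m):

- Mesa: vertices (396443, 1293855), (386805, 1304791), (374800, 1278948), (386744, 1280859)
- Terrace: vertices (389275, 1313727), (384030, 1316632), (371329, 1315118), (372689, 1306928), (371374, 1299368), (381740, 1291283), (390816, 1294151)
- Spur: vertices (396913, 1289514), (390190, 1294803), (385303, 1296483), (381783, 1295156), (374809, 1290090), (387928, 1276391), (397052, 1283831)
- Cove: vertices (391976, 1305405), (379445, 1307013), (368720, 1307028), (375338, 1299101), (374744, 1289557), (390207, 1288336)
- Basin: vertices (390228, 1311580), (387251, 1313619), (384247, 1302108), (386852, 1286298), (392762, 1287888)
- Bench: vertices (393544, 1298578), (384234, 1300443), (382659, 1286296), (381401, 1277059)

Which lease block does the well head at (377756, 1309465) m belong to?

Cast a ray rightward from (377756, 1309465). For each polygon, the edges (by vertex number in listed order) whose endpoints lie on opposite sides of northing = 1309465, where each meets that height, and whether that is right or left of the point:
Mesa: no edge straddles that height → 0 crossings.
Terrace: 3–4 at easting≈372267.7 (left), 7–1 at easting≈389610.5 (right) → 1 crossing.
Spur: no edge straddles that height → 0 crossings.
Cove: no edge straddles that height → 0 crossings.
Basin: 2–3 at easting≈386166.9 (right), 5–1 at easting≈390454.2 (right) → 2 crossings.
Bench: no edge straddles that height → 0 crossings.
Only Terrace has an odd count, so the point is inside Terrace.

Terrace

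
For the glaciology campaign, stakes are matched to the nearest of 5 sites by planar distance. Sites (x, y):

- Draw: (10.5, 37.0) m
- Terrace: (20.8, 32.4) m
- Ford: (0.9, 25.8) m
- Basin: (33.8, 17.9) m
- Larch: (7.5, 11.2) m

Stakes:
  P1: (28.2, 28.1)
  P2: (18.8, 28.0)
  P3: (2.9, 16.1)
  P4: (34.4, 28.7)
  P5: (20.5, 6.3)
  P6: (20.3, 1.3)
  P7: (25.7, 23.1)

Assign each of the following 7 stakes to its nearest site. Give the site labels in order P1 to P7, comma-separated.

P1 → Terrace (d²=73.25)
P2 → Terrace (d²=23.36)
P3 → Larch (d²=45.17)
P4 → Basin (d²=117.00)
P5 → Larch (d²=193.01)
P6 → Larch (d²=261.85)
P7 → Basin (d²=92.65)

Terrace, Terrace, Larch, Basin, Larch, Larch, Basin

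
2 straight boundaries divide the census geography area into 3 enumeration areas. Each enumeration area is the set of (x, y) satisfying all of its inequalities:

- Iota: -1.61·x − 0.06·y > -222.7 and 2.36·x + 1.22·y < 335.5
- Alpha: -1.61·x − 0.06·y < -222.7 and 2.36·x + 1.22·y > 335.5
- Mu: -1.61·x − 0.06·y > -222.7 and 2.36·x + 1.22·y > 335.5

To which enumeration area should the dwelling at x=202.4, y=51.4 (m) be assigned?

-1.61·202.4 − 0.06·51.4 = -328.948, which is < -222.7
2.36·202.4 + 1.22·51.4 = 540.372, which is > 335.5
This sign pattern matches Alpha.

Alpha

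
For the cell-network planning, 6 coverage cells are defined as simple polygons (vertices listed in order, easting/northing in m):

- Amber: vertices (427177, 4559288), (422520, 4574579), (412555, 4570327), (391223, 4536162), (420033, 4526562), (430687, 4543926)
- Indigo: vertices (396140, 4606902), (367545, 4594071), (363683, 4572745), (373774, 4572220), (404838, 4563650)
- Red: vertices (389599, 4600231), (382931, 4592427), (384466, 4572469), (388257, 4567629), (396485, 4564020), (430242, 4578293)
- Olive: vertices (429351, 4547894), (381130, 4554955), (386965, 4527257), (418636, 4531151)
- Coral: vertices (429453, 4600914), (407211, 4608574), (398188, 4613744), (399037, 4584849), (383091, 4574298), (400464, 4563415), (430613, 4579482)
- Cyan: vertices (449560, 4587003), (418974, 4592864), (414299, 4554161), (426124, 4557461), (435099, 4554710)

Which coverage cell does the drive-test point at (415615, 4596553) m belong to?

Cast a ray rightward from (415615, 4596553). For each polygon, the edges (by vertex number in listed order) whose endpoints lie on opposite sides of northing = 4596553, where each meets that height, and whether that is right or left of the point:
Amber: no edge straddles that height → 0 crossings.
Indigo: 1–2 at easting≈373076.4 (left), 5–1 at easting≈398221.2 (left) → 0 crossings.
Red: 1–2 at easting≈386456.4 (left), 6–1 at easting≈396413.0 (left) → 0 crossings.
Olive: no edge straddles that height → 0 crossings.
Coral: 3–4 at easting≈398693.1 (left), 7–1 at easting≈429689.0 (right) → 1 crossing.
Cyan: no edge straddles that height → 0 crossings.
Only Coral has an odd count, so the point is inside Coral.

Coral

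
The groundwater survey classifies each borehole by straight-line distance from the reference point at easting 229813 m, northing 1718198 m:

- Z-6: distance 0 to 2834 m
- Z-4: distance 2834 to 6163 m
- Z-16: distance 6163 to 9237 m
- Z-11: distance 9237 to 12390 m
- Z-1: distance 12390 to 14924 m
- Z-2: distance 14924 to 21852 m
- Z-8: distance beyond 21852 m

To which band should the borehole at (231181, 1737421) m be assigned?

Z-2

Distance = √((231181−229813)² + (1737421−1718198)²) = √(1871424.000 + 369523729.000) = 19271.615 m.
14924 ≤ 19271.615 < 21852 → Z-2.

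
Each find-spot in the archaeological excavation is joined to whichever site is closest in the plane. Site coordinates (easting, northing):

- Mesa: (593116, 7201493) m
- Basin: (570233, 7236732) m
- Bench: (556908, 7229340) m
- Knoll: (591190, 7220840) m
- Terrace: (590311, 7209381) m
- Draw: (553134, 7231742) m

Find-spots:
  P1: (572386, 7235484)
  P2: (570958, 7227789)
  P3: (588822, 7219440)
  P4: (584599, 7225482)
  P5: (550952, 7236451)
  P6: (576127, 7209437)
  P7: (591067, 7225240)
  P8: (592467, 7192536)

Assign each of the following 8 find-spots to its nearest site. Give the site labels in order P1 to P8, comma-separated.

Basin, Basin, Knoll, Knoll, Draw, Terrace, Knoll, Mesa

P1 → Basin (d²=6192913.00)
P2 → Basin (d²=80502874.00)
P3 → Knoll (d²=7567424.00)
P4 → Knoll (d²=64989445.00)
P5 → Draw (d²=26935805.00)
P6 → Terrace (d²=201188992.00)
P7 → Knoll (d²=19375129.00)
P8 → Mesa (d²=80649050.00)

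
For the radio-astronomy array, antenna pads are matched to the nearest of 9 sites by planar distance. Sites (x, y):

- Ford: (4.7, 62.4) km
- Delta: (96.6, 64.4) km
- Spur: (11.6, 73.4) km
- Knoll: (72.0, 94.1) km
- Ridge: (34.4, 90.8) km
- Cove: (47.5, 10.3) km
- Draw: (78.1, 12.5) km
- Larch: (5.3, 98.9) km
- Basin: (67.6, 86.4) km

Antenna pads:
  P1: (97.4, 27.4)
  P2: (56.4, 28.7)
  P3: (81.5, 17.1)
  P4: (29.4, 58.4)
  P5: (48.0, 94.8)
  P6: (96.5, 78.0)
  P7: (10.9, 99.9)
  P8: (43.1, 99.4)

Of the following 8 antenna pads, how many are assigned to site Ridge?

2

P1 → Draw
P2 → Cove
P3 → Draw
P4 → Spur
P5 → Ridge
P6 → Delta
P7 → Larch
P8 → Ridge
2 of the 8 go to Ridge.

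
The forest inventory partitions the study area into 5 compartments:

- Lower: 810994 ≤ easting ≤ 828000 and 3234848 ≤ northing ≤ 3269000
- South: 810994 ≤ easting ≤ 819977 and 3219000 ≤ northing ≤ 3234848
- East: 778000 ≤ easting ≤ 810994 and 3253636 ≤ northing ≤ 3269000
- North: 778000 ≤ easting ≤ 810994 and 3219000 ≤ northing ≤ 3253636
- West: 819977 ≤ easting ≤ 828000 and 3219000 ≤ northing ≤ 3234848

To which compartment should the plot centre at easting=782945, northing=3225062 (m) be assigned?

North

The point has easting = 782945 and northing = 3225062.
Only North satisfies 778000 ≤ easting ≤ 810994 and 3219000 ≤ northing ≤ 3253636.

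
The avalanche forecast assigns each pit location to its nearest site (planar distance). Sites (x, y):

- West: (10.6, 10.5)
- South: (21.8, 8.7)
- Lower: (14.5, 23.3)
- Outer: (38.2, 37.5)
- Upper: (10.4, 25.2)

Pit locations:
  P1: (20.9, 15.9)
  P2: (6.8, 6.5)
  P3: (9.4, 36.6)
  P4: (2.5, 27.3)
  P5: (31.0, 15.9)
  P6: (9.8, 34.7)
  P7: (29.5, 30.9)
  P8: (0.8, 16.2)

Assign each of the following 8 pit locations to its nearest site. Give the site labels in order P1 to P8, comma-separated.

South, West, Upper, Upper, South, Upper, Outer, West

P1 → South (d²=52.65)
P2 → West (d²=30.44)
P3 → Upper (d²=130.96)
P4 → Upper (d²=66.82)
P5 → South (d²=136.48)
P6 → Upper (d²=90.61)
P7 → Outer (d²=119.25)
P8 → West (d²=128.53)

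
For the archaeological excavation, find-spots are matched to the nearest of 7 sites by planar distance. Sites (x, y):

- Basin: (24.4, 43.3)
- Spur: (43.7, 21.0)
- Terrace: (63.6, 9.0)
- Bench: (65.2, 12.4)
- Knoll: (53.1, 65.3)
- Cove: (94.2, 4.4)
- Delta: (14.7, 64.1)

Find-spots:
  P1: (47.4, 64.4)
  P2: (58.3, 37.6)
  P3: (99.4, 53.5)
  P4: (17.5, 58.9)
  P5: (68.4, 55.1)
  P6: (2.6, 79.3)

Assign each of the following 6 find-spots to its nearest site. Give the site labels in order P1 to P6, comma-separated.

Knoll, Spur, Knoll, Delta, Knoll, Delta

P1 → Knoll (d²=33.30)
P2 → Spur (d²=488.72)
P3 → Knoll (d²=2282.93)
P4 → Delta (d²=34.88)
P5 → Knoll (d²=338.13)
P6 → Delta (d²=377.45)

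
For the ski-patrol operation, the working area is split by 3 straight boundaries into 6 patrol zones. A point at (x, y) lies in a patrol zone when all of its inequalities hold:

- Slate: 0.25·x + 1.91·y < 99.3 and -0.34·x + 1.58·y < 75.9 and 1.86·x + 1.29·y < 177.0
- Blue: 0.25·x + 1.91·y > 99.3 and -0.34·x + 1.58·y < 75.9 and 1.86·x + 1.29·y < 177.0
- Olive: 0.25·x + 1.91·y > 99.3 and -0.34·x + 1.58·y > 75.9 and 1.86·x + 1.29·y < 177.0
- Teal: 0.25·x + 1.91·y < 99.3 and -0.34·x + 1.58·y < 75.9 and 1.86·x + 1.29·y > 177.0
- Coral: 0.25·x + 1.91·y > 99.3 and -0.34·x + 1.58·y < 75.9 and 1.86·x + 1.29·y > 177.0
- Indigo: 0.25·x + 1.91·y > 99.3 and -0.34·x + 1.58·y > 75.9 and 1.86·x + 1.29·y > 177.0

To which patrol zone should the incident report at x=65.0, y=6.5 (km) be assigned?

Slate

0.25·65.0 + 1.91·6.5 = 28.665, which is < 99.3
-0.34·65.0 + 1.58·6.5 = -11.830, which is < 75.9
1.86·65.0 + 1.29·6.5 = 129.285, which is < 177.0
This sign pattern matches Slate.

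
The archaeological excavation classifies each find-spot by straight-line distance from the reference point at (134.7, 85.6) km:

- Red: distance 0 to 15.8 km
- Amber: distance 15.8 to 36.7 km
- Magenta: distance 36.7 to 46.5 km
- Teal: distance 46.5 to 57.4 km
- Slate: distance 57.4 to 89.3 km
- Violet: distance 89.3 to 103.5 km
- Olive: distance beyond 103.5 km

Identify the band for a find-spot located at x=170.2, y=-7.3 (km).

Violet

Distance = √((170.2−134.7)² + (-7.3−85.6)²) = √(1260.250 + 8630.410) = 99.452 km.
89.3 ≤ 99.452 < 103.5 → Violet.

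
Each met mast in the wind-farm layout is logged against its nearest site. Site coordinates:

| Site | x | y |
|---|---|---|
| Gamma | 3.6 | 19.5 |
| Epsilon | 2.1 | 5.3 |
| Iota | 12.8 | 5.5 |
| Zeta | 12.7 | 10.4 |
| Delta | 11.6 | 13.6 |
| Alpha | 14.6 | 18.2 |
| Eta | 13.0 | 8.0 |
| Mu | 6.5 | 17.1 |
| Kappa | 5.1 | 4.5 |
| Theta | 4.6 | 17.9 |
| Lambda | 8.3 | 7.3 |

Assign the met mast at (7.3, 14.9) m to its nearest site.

Squared distances to each site:
Gamma: 34.850; Epsilon: 119.200; Iota: 118.610; Zeta: 49.410; Delta: 20.180; Alpha: 64.180; Eta: 80.100; Mu: 5.480; Kappa: 113.000; Theta: 16.290; Lambda: 58.760.
Minimum at Mu.

Mu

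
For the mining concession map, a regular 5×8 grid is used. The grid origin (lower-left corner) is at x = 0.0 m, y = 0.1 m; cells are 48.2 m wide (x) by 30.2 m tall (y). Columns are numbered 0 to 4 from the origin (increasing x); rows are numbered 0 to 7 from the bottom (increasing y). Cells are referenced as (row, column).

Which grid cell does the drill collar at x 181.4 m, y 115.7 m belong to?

(3, 3)

Column index: ⌊(181.4 − 0.0) / 48.2⌋ = ⌊3.763⌋ = 3
Row offset from origin: ⌊(115.7 − 0.1) / 30.2⌋ = ⌊3.828⌋ = 3 → row 3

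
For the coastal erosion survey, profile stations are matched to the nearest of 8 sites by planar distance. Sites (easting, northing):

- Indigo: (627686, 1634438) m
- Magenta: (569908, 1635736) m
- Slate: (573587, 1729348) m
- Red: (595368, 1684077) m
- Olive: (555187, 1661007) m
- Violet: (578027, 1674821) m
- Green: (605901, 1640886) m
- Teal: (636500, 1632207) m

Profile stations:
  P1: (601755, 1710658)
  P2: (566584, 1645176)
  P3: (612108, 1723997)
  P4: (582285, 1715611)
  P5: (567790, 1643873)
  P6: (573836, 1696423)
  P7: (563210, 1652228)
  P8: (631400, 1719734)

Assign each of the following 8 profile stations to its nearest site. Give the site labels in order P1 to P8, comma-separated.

Red, Magenta, Slate, Slate, Magenta, Violet, Olive, Red

P1 → Red (d²=747343330.00)
P2 → Magenta (d²=100162576.00)
P3 → Slate (d²=1512500642.00)
P4 → Slate (d²=264360373.00)
P5 → Magenta (d²=70696693.00)
P6 → Violet (d²=484210885.00)
P7 → Olive (d²=141439370.00)
P8 → Red (d²=2569726673.00)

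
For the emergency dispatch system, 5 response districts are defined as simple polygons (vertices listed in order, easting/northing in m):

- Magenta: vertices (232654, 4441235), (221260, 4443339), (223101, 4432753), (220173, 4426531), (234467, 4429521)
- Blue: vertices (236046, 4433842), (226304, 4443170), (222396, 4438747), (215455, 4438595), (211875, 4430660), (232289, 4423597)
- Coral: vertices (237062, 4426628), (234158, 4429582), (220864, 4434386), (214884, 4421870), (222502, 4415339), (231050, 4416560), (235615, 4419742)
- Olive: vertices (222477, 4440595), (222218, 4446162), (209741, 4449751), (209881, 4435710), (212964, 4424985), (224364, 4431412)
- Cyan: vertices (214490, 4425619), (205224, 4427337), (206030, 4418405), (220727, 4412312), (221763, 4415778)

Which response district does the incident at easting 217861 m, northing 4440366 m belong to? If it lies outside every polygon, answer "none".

Cast a ray rightward from (217861, 4440366). For each polygon, the edges (by vertex number in listed order) whose endpoints lie on opposite sides of northing = 4440366, where each meets that height, and whether that is right or left of the point:
Magenta: 2–3 at easting≈221777.0 (right), 5–1 at easting≈232788.5 (right) → 2 crossings.
Blue: 1–2 at easting≈229232.4 (right), 2–3 at easting≈223826.5 (right) → 2 crossings.
Coral: no edge straddles that height → 0 crossings.
Olive: 3–4 at easting≈209834.6 (left), 6–1 at easting≈222524.1 (right) → 1 crossing.
Cyan: no edge straddles that height → 0 crossings.
Only Olive has an odd count, so the point is inside Olive.

Olive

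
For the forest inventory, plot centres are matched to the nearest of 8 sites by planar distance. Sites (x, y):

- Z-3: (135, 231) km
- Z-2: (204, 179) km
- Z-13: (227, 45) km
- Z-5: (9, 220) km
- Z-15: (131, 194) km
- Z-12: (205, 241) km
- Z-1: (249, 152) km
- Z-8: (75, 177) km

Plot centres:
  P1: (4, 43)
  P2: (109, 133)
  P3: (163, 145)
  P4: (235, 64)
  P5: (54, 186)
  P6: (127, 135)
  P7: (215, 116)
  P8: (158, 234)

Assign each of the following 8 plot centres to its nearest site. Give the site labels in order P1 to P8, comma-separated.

Z-8, Z-8, Z-2, Z-13, Z-8, Z-15, Z-1, Z-3

P1 → Z-8 (d²=22997.00)
P2 → Z-8 (d²=3092.00)
P3 → Z-2 (d²=2837.00)
P4 → Z-13 (d²=425.00)
P5 → Z-8 (d²=522.00)
P6 → Z-15 (d²=3497.00)
P7 → Z-1 (d²=2452.00)
P8 → Z-3 (d²=538.00)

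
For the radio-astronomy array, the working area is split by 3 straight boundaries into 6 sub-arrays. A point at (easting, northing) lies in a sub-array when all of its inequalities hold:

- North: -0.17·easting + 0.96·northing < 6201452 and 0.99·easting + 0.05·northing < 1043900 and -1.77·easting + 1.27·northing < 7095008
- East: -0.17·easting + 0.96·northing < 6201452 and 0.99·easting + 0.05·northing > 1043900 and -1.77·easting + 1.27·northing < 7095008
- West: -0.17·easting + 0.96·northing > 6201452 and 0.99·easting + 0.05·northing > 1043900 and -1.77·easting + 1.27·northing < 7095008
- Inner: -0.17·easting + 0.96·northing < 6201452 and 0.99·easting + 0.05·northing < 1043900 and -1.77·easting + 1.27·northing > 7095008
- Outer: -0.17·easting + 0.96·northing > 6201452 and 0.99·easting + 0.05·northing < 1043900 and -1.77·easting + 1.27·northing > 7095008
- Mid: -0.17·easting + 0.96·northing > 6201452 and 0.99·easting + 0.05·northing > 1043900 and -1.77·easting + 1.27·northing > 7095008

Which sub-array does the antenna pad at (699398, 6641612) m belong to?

-0.17·699398 + 0.96·6641612 = 6257049.860, which is > 6201452
0.99·699398 + 0.05·6641612 = 1024484.620, which is < 1043900
-1.77·699398 + 1.27·6641612 = 7196912.780, which is > 7095008
This sign pattern matches Outer.

Outer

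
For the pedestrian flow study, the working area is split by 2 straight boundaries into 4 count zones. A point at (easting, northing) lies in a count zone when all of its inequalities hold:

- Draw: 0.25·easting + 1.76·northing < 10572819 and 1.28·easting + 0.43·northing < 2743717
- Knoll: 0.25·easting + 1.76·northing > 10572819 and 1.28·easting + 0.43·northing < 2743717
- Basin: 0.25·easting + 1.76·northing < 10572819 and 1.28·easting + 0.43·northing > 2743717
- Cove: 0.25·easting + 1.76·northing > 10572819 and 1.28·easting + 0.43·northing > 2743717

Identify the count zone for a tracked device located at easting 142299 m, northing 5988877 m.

0.25·142299 + 1.76·5988877 = 10575998.270, which is > 10572819
1.28·142299 + 0.43·5988877 = 2757359.830, which is > 2743717
This sign pattern matches Cove.

Cove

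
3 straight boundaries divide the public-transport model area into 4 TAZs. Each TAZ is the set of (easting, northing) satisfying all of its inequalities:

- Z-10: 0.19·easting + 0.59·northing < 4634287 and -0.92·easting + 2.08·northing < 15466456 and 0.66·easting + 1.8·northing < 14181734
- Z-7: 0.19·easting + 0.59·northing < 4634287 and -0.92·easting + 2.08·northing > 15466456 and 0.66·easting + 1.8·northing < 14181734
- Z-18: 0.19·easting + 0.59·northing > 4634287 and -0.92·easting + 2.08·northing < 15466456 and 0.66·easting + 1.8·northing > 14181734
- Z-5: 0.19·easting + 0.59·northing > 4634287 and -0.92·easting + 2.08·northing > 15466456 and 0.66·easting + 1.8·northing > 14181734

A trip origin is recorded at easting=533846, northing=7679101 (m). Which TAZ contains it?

0.19·533846 + 0.59·7679101 = 4632100.330, which is < 4634287
-0.92·533846 + 2.08·7679101 = 15481391.760, which is > 15466456
0.66·533846 + 1.8·7679101 = 14174720.160, which is < 14181734
This sign pattern matches Z-7.

Z-7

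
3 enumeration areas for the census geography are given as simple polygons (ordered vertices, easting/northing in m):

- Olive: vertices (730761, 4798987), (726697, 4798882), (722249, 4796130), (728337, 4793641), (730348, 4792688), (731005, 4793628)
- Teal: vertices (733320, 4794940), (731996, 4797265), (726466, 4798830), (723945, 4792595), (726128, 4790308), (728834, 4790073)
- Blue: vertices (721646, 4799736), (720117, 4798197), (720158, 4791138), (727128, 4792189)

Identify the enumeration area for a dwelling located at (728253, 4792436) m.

Teal

Cast a ray rightward from (728253, 4792436). For each polygon, the edges (by vertex number in listed order) whose endpoints lie on opposite sides of northing = 4792436, where each meets that height, and whether that is right or left of the point:
Olive: no edge straddles that height → 0 crossings.
Teal: 4–5 at easting≈724096.8 (left), 6–1 at easting≈731012.0 (right) → 1 crossing.
Blue: 2–3 at easting≈720150.5 (left), 4–1 at easting≈726948.6 (left) → 0 crossings.
Only Teal has an odd count, so the point is inside Teal.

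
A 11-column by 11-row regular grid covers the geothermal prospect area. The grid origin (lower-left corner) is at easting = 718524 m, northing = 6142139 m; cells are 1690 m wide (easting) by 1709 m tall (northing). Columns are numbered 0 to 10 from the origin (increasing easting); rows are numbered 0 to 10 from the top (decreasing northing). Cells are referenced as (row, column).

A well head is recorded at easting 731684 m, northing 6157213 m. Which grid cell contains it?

Column index: ⌊(731684 − 718524) / 1690⌋ = ⌊7.787⌋ = 7
Row offset from origin: ⌊(6157213 − 6142139) / 1709⌋ = ⌊8.820⌋ = 8 → row 2 (counted from top)

(2, 7)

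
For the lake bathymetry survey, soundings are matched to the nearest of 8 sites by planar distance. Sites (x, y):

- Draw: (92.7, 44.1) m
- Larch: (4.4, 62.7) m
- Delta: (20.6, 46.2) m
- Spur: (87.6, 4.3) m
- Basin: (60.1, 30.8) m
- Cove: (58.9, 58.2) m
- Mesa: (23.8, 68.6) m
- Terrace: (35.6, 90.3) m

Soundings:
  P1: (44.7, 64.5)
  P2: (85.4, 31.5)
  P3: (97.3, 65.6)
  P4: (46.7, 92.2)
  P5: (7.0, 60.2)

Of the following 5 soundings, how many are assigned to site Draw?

P1 → Cove
P2 → Draw
P3 → Draw
P4 → Terrace
P5 → Larch
2 of the 5 go to Draw.

2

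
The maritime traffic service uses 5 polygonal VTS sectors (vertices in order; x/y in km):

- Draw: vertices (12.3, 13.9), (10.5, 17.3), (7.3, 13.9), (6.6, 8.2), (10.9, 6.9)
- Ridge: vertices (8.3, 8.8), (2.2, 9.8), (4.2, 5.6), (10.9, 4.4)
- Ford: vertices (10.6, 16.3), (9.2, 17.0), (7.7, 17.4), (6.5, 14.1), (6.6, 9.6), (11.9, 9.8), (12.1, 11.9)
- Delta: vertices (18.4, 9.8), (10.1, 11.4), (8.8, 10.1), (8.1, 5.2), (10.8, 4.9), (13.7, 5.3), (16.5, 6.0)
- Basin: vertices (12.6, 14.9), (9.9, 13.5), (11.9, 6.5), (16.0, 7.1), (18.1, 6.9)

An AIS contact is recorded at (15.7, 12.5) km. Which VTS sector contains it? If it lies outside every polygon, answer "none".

none

Cast a ray rightward from (15.7, 12.5). For each polygon, the edges (by vertex number in listed order) whose endpoints lie on opposite sides of y = 12.5, where each meets that height, and whether that is right or left of the point:
Draw: 3–4 at x≈7.13 (left), 5–1 at x≈12.02 (left) → 0 crossings.
Ridge: no edge straddles that height → 0 crossings.
Ford: 4–5 at x≈6.54 (left), 7–1 at x≈11.90 (left) → 0 crossings.
Delta: no edge straddles that height → 0 crossings.
Basin: 2–3 at x≈10.19 (left), 5–1 at x≈14.25 (left) → 0 crossings.
All counts are even, so the point lies outside every listed polygon.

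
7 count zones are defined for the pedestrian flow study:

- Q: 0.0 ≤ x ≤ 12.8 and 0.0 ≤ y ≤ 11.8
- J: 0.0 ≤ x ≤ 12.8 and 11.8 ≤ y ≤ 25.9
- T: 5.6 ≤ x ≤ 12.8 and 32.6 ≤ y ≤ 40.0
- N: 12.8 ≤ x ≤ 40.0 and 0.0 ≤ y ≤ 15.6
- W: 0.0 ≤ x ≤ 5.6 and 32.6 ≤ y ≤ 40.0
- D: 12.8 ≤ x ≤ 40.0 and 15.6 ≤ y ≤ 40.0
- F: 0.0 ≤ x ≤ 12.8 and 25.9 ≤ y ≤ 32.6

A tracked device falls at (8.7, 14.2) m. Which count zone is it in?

J

The point has x = 8.7 and y = 14.2.
Only J satisfies 0.0 ≤ x ≤ 12.8 and 11.8 ≤ y ≤ 25.9.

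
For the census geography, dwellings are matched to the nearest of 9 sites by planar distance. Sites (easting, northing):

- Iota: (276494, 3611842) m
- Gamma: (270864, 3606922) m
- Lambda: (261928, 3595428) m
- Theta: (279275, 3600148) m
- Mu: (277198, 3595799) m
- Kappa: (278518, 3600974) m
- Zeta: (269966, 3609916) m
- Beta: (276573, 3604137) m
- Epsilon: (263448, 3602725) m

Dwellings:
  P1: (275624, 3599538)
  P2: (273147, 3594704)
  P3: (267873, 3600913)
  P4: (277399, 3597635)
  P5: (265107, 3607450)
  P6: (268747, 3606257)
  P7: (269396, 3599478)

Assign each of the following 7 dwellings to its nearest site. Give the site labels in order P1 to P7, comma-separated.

Kappa, Mu, Epsilon, Mu, Epsilon, Gamma, Epsilon

P1 → Kappa (d²=10437332.00)
P2 → Mu (d²=17609626.00)
P3 → Epsilon (d²=22863969.00)
P4 → Mu (d²=3411297.00)
P5 → Epsilon (d²=25077906.00)
P6 → Gamma (d²=4923914.00)
P7 → Epsilon (d²=45921713.00)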